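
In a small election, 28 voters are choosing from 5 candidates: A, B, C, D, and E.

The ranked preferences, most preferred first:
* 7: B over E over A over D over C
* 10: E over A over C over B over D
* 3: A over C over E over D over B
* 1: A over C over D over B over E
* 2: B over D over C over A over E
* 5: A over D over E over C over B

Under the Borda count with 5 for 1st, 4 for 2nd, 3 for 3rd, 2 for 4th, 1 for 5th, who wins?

A: 7×3 + 10×4 + 3×5 + 1×5 + 2×2 + 5×5 = 110
B: 7×5 + 10×2 + 3×1 + 1×2 + 2×5 + 5×1 = 75
C: 7×1 + 10×3 + 3×4 + 1×4 + 2×3 + 5×2 = 69
D: 7×2 + 10×1 + 3×2 + 1×3 + 2×4 + 5×4 = 61
E: 7×4 + 10×5 + 3×3 + 1×1 + 2×1 + 5×3 = 105

A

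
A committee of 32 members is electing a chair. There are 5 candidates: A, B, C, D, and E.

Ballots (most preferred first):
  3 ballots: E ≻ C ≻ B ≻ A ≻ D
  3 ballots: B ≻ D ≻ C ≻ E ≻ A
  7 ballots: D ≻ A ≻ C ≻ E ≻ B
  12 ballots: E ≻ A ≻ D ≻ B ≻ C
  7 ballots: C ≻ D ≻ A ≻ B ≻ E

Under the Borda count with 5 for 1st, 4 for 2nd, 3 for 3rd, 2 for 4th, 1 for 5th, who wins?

A: 3×2 + 3×1 + 7×4 + 12×4 + 7×3 = 106
B: 3×3 + 3×5 + 7×1 + 12×2 + 7×2 = 69
C: 3×4 + 3×3 + 7×3 + 12×1 + 7×5 = 89
D: 3×1 + 3×4 + 7×5 + 12×3 + 7×4 = 114
E: 3×5 + 3×2 + 7×2 + 12×5 + 7×1 = 102

D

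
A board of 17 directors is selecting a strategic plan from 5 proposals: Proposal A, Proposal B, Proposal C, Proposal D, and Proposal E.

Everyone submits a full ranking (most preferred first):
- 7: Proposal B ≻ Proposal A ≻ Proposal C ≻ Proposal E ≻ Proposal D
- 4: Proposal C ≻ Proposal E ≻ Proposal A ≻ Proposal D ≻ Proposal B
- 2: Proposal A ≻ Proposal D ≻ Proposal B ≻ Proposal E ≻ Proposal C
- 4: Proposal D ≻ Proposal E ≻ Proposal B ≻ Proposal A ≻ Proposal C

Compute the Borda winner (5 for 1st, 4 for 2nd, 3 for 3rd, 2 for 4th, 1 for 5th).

Proposal A: 7×4 + 4×3 + 2×5 + 4×2 = 58
Proposal B: 7×5 + 4×1 + 2×3 + 4×3 = 57
Proposal C: 7×3 + 4×5 + 2×1 + 4×1 = 47
Proposal D: 7×1 + 4×2 + 2×4 + 4×5 = 43
Proposal E: 7×2 + 4×4 + 2×2 + 4×4 = 50

Proposal A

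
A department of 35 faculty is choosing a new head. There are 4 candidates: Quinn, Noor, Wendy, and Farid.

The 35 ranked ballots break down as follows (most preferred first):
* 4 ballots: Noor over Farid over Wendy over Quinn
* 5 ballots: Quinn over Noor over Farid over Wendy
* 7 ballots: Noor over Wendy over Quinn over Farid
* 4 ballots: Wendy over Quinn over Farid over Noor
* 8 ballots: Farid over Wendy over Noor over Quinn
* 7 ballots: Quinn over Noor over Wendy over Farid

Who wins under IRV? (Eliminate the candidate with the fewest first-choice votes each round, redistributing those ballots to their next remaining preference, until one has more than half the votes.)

Noor

Round 1: Quinn 12, Noor 11, Wendy 4, Farid 8. Wendy eliminated.
Round 2: Quinn 16, Noor 11, Farid 8. Farid eliminated.
Round 3: Quinn 16, Noor 19. Noor has a majority (≥18).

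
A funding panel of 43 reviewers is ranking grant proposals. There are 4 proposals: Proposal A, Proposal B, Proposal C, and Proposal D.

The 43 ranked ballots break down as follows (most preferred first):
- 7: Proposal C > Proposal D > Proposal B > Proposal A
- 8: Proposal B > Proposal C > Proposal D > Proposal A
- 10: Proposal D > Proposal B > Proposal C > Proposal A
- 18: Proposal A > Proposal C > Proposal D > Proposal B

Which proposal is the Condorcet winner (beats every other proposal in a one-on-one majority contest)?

Proposal C

Proposal C vs Proposal A: 25–18
Proposal C vs Proposal B: 25–18
Proposal C vs Proposal D: 33–10
Proposal C beats every other proposal.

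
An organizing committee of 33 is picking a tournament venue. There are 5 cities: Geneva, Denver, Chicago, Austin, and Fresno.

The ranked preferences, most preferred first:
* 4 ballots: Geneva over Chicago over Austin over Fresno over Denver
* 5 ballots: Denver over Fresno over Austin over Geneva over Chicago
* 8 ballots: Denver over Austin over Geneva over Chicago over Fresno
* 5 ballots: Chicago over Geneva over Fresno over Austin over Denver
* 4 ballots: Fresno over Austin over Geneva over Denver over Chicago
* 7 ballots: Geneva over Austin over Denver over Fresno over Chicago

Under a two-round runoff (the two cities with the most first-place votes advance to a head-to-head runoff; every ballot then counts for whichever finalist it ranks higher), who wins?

Geneva

Round 1 first-place votes: Geneva 11, Denver 13, Chicago 5, Austin 0, Fresno 4. Denver and Geneva advance.
Runoff: Denver is ranked above Geneva on 13 ballots, Geneva above Denver on 20.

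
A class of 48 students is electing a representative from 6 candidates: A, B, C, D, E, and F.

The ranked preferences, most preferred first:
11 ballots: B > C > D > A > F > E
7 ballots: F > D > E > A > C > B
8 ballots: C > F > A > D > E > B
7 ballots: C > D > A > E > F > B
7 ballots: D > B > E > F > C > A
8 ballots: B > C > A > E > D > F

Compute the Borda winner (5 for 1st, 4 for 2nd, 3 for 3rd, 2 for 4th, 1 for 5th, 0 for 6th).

A: 11×2 + 7×2 + 8×3 + 7×3 + 7×0 + 8×3 = 105
B: 11×5 + 7×0 + 8×0 + 7×0 + 7×4 + 8×5 = 123
C: 11×4 + 7×1 + 8×5 + 7×5 + 7×1 + 8×4 = 165
D: 11×3 + 7×4 + 8×2 + 7×4 + 7×5 + 8×1 = 148
E: 11×0 + 7×3 + 8×1 + 7×2 + 7×3 + 8×2 = 80
F: 11×1 + 7×5 + 8×4 + 7×1 + 7×2 + 8×0 = 99

C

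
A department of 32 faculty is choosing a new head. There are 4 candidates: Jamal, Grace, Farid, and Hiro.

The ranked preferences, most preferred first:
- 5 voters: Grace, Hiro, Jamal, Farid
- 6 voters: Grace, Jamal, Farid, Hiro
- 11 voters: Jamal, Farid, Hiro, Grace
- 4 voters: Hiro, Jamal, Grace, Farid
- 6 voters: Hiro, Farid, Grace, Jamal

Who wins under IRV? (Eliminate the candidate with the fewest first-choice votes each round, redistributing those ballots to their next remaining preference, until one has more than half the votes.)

Round 1: Jamal 11, Grace 11, Farid 0, Hiro 10. Farid eliminated.
Round 2: Jamal 11, Grace 11, Hiro 10. Hiro eliminated.
Round 3: Jamal 15, Grace 17. Grace has a majority (≥17).

Grace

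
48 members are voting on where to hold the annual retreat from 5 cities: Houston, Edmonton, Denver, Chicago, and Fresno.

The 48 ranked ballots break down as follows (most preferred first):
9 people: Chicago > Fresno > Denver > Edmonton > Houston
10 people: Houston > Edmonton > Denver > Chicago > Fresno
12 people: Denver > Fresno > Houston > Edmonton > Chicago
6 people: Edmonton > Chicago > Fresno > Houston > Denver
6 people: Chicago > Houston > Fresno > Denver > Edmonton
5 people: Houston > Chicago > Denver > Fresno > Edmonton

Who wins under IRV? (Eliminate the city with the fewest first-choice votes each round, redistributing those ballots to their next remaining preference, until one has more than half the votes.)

Round 1: Houston 15, Edmonton 6, Denver 12, Chicago 15, Fresno 0. Fresno eliminated.
Round 2: Houston 15, Edmonton 6, Denver 12, Chicago 15. Edmonton eliminated.
Round 3: Houston 15, Denver 12, Chicago 21. Denver eliminated.
Round 4: Houston 27, Chicago 21. Houston has a majority (≥25).

Houston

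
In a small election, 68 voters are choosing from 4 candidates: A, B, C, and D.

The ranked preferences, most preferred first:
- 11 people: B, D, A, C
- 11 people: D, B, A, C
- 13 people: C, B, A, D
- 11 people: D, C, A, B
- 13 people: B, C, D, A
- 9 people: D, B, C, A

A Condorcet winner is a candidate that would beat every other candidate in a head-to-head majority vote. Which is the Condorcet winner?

B vs A: 57–11
B vs C: 44–24
B vs D: 37–31
B beats every other candidate.

B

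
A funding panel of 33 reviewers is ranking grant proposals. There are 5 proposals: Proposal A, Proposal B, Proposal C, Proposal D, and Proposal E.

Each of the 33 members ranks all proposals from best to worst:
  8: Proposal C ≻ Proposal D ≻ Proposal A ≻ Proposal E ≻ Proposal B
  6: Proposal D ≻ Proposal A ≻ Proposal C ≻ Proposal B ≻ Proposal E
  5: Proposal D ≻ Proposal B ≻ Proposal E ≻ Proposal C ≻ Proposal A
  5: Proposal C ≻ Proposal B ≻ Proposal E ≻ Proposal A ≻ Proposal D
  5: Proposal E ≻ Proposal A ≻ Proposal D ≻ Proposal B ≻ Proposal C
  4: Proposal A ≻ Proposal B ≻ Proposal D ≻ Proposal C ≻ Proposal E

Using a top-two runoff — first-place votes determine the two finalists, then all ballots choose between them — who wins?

Round 1 first-place votes: Proposal A 4, Proposal B 0, Proposal C 13, Proposal D 11, Proposal E 5. Proposal C and Proposal D advance.
Runoff: Proposal C is ranked above Proposal D on 13 ballots, Proposal D above Proposal C on 20.

Proposal D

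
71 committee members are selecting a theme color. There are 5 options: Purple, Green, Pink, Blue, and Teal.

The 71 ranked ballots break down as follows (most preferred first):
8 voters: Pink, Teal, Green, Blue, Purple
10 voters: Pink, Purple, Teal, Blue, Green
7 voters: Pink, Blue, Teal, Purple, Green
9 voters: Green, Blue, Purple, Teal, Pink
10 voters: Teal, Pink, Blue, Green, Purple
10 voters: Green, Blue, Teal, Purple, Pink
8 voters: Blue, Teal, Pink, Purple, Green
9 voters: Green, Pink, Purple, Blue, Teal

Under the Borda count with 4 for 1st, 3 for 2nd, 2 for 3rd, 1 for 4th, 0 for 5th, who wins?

Pink

Purple: 8×0 + 10×3 + 7×1 + 9×2 + 10×0 + 10×1 + 8×1 + 9×2 = 91
Green: 8×2 + 10×0 + 7×0 + 9×4 + 10×1 + 10×4 + 8×0 + 9×4 = 138
Pink: 8×4 + 10×4 + 7×4 + 9×0 + 10×3 + 10×0 + 8×2 + 9×3 = 173
Blue: 8×1 + 10×1 + 7×3 + 9×3 + 10×2 + 10×3 + 8×4 + 9×1 = 157
Teal: 8×3 + 10×2 + 7×2 + 9×1 + 10×4 + 10×2 + 8×3 + 9×0 = 151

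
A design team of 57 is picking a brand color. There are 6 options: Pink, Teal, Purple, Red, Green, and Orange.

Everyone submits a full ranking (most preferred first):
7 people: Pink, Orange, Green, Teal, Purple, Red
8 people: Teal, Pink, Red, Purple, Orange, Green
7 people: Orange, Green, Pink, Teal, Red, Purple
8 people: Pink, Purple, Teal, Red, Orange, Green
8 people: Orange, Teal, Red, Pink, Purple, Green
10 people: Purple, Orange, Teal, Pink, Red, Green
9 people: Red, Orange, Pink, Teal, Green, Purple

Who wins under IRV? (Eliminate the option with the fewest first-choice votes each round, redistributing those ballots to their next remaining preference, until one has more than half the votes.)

Round 1: Pink 15, Teal 8, Purple 10, Red 9, Green 0, Orange 15. Green eliminated.
Round 2: Pink 15, Teal 8, Purple 10, Red 9, Orange 15. Teal eliminated.
Round 3: Pink 23, Purple 10, Red 9, Orange 15. Red eliminated.
Round 4: Pink 23, Purple 10, Orange 24. Purple eliminated.
Round 5: Pink 23, Orange 34. Orange has a majority (≥29).

Orange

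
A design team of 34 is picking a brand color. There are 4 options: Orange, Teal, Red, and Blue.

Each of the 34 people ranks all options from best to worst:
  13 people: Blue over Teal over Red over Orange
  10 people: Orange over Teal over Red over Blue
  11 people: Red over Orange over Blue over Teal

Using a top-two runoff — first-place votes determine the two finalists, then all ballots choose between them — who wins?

Red

Round 1 first-place votes: Orange 10, Teal 0, Red 11, Blue 13. Blue and Red advance.
Runoff: Blue is ranked above Red on 13 ballots, Red above Blue on 21.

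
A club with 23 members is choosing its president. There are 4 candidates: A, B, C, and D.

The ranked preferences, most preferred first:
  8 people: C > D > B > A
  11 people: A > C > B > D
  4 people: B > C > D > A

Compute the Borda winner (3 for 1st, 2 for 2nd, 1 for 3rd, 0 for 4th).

C

A: 8×0 + 11×3 + 4×0 = 33
B: 8×1 + 11×1 + 4×3 = 31
C: 8×3 + 11×2 + 4×2 = 54
D: 8×2 + 11×0 + 4×1 = 20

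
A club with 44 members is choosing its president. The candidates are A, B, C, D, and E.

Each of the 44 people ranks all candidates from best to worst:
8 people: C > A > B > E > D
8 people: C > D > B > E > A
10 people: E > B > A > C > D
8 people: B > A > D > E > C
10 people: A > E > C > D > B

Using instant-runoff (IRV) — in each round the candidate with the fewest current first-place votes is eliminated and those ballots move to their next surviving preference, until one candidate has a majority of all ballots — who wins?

A

Round 1: A 10, B 8, C 16, D 0, E 10. D eliminated.
Round 2: A 10, B 8, C 16, E 10. B eliminated.
Round 3: A 18, C 16, E 10. E eliminated.
Round 4: A 28, C 16. A has a majority (≥23).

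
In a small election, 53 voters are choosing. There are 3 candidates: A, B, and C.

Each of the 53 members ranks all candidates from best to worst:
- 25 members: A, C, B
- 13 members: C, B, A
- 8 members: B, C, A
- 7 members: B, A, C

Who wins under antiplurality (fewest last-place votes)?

C

Last-place votes: A 21, B 25, C 7.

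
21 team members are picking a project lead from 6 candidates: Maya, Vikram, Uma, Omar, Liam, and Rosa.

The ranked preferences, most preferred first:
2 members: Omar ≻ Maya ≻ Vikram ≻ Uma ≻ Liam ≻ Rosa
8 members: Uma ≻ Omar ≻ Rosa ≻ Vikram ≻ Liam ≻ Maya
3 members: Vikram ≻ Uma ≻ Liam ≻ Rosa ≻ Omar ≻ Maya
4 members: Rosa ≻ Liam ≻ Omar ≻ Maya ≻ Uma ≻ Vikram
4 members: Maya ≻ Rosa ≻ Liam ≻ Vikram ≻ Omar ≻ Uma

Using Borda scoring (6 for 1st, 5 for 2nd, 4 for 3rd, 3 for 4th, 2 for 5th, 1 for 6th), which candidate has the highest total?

Rosa

Maya: 2×5 + 8×1 + 3×1 + 4×3 + 4×6 = 57
Vikram: 2×4 + 8×3 + 3×6 + 4×1 + 4×3 = 66
Uma: 2×3 + 8×6 + 3×5 + 4×2 + 4×1 = 81
Omar: 2×6 + 8×5 + 3×2 + 4×4 + 4×2 = 82
Liam: 2×2 + 8×2 + 3×4 + 4×5 + 4×4 = 68
Rosa: 2×1 + 8×4 + 3×3 + 4×6 + 4×5 = 87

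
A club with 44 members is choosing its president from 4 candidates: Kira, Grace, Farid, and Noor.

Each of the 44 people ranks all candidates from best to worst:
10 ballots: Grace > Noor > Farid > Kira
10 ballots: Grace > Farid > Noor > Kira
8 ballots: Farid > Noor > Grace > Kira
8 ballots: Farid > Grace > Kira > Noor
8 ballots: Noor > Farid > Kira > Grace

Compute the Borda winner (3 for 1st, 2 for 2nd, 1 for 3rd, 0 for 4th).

Farid

Kira: 10×0 + 10×0 + 8×0 + 8×1 + 8×1 = 16
Grace: 10×3 + 10×3 + 8×1 + 8×2 + 8×0 = 84
Farid: 10×1 + 10×2 + 8×3 + 8×3 + 8×2 = 94
Noor: 10×2 + 10×1 + 8×2 + 8×0 + 8×3 = 70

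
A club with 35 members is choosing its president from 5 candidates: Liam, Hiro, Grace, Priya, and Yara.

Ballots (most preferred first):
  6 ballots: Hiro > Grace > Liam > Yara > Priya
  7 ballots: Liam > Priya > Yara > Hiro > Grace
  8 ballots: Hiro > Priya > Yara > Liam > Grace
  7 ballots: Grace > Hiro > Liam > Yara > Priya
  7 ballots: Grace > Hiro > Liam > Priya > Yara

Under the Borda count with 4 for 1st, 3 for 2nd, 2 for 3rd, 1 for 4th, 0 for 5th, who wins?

Hiro

Liam: 6×2 + 7×4 + 8×1 + 7×2 + 7×2 = 76
Hiro: 6×4 + 7×1 + 8×4 + 7×3 + 7×3 = 105
Grace: 6×3 + 7×0 + 8×0 + 7×4 + 7×4 = 74
Priya: 6×0 + 7×3 + 8×3 + 7×0 + 7×1 = 52
Yara: 6×1 + 7×2 + 8×2 + 7×1 + 7×0 = 43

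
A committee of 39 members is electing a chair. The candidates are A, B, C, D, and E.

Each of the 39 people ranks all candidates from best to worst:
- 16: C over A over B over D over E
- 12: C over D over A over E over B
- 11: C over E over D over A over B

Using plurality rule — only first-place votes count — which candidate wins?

C

First-place votes: A 0, B 0, C 39, D 0, E 0.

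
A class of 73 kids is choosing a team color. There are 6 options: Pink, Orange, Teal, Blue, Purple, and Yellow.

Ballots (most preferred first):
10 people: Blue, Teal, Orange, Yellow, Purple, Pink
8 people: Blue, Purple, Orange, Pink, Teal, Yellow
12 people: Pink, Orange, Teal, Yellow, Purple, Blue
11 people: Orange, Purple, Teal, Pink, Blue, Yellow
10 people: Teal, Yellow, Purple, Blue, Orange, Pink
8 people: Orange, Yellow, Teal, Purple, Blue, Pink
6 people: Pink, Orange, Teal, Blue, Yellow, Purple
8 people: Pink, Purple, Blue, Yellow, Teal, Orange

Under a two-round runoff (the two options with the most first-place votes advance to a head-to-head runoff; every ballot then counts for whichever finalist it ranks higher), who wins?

Orange

Round 1 first-place votes: Pink 26, Orange 19, Teal 10, Blue 18, Purple 0, Yellow 0. Pink and Orange advance.
Runoff: Pink is ranked above Orange on 26 ballots, Orange above Pink on 47.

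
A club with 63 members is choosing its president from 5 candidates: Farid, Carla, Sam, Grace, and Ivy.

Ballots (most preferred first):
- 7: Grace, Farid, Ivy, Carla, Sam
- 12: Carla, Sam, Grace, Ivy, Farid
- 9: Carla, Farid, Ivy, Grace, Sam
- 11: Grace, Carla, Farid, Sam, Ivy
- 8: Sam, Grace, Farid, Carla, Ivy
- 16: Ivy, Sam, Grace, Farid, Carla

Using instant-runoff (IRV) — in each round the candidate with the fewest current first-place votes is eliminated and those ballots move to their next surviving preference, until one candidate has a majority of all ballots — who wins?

Round 1: Farid 0, Carla 21, Sam 8, Grace 18, Ivy 16. Farid eliminated.
Round 2: Carla 21, Sam 8, Grace 18, Ivy 16. Sam eliminated.
Round 3: Carla 21, Grace 26, Ivy 16. Ivy eliminated.
Round 4: Carla 21, Grace 42. Grace has a majority (≥32).

Grace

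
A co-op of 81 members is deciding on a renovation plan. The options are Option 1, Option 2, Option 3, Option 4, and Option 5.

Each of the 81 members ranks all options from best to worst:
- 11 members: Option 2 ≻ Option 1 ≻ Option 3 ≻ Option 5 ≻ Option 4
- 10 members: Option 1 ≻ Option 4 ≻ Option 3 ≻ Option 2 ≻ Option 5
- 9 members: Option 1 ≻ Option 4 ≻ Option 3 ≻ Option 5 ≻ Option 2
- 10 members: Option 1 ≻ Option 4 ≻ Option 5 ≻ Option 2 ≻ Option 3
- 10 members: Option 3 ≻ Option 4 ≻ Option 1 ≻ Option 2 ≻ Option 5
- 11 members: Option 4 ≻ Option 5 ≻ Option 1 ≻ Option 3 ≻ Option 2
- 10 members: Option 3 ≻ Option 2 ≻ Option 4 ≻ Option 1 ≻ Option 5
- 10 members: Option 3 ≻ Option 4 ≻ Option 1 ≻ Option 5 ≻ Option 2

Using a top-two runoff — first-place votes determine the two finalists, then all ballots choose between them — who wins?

Round 1 first-place votes: Option 1 29, Option 2 11, Option 3 30, Option 4 11, Option 5 0. Option 3 and Option 1 advance.
Runoff: Option 3 is ranked above Option 1 on 30 ballots, Option 1 above Option 3 on 51.

Option 1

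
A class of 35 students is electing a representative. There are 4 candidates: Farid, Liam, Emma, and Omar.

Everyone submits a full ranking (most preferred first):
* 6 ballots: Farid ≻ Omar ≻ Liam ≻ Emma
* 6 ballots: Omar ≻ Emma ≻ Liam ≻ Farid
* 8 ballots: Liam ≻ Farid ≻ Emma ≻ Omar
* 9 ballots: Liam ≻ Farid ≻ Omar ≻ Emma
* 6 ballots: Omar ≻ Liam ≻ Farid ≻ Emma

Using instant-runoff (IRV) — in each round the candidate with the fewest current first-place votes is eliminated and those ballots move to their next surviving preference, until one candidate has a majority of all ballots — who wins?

Round 1: Farid 6, Liam 17, Emma 0, Omar 12. Emma eliminated.
Round 2: Farid 6, Liam 17, Omar 12. Farid eliminated.
Round 3: Liam 17, Omar 18. Omar has a majority (≥18).

Omar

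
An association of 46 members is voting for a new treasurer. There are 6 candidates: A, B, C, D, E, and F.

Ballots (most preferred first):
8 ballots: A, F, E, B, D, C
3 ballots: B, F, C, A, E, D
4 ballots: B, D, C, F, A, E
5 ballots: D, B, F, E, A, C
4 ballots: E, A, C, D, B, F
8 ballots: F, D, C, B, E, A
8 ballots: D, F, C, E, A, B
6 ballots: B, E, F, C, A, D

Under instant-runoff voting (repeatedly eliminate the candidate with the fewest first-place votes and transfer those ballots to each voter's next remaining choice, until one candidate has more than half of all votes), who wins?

Round 1: A 8, B 13, C 0, D 13, E 4, F 8. C eliminated.
Round 2: A 8, B 13, D 13, E 4, F 8. E eliminated.
Round 3: A 12, B 13, D 13, F 8. F eliminated.
Round 4: A 12, B 13, D 21. A eliminated.
Round 5: B 21, D 25. D has a majority (≥24).

D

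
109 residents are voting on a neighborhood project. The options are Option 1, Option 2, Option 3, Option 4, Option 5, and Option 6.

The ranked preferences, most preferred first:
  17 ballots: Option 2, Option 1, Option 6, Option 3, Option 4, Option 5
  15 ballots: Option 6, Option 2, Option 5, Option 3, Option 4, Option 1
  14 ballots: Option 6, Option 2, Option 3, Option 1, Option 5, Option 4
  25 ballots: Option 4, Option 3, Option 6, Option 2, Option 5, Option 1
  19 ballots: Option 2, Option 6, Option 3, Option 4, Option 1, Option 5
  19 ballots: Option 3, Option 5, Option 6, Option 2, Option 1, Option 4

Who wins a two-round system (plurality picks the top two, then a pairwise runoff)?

Option 6

Round 1 first-place votes: Option 1 0, Option 2 36, Option 3 19, Option 4 25, Option 5 0, Option 6 29. Option 2 and Option 6 advance.
Runoff: Option 2 is ranked above Option 6 on 36 ballots, Option 6 above Option 2 on 73.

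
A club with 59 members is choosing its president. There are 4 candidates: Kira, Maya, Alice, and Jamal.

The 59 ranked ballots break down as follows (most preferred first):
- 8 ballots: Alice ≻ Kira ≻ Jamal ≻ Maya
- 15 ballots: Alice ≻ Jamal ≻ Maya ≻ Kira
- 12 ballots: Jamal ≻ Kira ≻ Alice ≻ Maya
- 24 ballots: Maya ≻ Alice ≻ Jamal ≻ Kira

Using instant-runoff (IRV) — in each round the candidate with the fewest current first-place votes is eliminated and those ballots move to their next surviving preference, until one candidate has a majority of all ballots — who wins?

Alice

Round 1: Kira 0, Maya 24, Alice 23, Jamal 12. Kira eliminated.
Round 2: Maya 24, Alice 23, Jamal 12. Jamal eliminated.
Round 3: Maya 24, Alice 35. Alice has a majority (≥30).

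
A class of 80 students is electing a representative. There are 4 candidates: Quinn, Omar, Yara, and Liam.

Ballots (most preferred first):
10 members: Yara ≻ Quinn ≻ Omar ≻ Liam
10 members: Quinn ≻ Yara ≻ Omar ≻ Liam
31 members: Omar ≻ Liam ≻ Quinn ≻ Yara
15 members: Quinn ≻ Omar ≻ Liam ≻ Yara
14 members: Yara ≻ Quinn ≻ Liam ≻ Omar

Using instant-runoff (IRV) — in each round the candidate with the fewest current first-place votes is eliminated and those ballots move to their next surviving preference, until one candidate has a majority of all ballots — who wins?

Round 1: Quinn 25, Omar 31, Yara 24, Liam 0. Liam eliminated.
Round 2: Quinn 25, Omar 31, Yara 24. Yara eliminated.
Round 3: Quinn 49, Omar 31. Quinn has a majority (≥41).

Quinn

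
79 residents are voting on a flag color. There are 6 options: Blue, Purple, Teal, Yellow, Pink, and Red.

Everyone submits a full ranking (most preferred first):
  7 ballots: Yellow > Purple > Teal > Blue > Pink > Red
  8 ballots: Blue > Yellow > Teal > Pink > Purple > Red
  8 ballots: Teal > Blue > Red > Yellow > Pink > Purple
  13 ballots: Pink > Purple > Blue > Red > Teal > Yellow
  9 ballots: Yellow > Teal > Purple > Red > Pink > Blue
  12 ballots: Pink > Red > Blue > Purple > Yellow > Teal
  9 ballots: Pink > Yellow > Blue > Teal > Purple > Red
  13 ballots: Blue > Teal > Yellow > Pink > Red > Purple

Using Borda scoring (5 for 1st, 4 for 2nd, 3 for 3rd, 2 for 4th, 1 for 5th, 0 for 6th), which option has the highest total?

Blue: 7×2 + 8×5 + 8×4 + 13×3 + 9×0 + 12×3 + 9×3 + 13×5 = 253
Purple: 7×4 + 8×1 + 8×0 + 13×4 + 9×3 + 12×2 + 9×1 + 13×0 = 148
Teal: 7×3 + 8×3 + 8×5 + 13×1 + 9×4 + 12×0 + 9×2 + 13×4 = 204
Yellow: 7×5 + 8×4 + 8×2 + 13×0 + 9×5 + 12×1 + 9×4 + 13×3 = 215
Pink: 7×1 + 8×2 + 8×1 + 13×5 + 9×1 + 12×5 + 9×5 + 13×2 = 236
Red: 7×0 + 8×0 + 8×3 + 13×2 + 9×2 + 12×4 + 9×0 + 13×1 = 129

Blue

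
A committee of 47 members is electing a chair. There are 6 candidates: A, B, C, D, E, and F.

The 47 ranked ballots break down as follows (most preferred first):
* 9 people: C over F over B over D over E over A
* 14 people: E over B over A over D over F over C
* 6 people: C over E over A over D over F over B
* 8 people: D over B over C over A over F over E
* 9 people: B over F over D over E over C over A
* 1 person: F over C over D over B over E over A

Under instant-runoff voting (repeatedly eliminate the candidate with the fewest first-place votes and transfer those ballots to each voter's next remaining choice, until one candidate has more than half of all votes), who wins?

Round 1: A 0, B 9, C 15, D 8, E 14, F 1. A eliminated.
Round 2: B 9, C 15, D 8, E 14, F 1. F eliminated.
Round 3: B 9, C 16, D 8, E 14. D eliminated.
Round 4: B 17, C 16, E 14. E eliminated.
Round 5: B 31, C 16. B has a majority (≥24).

B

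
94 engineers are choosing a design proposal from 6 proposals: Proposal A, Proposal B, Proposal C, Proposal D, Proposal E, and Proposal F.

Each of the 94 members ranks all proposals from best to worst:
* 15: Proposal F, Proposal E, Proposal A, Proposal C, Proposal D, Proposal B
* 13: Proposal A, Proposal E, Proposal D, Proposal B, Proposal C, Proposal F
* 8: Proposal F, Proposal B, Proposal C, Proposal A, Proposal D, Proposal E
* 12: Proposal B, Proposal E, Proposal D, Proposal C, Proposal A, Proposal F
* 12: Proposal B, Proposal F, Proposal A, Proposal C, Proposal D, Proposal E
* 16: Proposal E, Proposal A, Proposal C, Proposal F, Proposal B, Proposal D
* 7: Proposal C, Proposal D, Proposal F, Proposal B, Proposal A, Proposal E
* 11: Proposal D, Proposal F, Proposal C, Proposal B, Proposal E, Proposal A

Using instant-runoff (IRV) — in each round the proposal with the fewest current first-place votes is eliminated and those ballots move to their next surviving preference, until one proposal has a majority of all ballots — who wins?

Proposal F

Round 1: Proposal A 13, Proposal B 24, Proposal C 7, Proposal D 11, Proposal E 16, Proposal F 23. Proposal C eliminated.
Round 2: Proposal A 13, Proposal B 24, Proposal D 18, Proposal E 16, Proposal F 23. Proposal A eliminated.
Round 3: Proposal B 24, Proposal D 18, Proposal E 29, Proposal F 23. Proposal D eliminated.
Round 4: Proposal B 24, Proposal E 29, Proposal F 41. Proposal B eliminated.
Round 5: Proposal E 41, Proposal F 53. Proposal F has a majority (≥48).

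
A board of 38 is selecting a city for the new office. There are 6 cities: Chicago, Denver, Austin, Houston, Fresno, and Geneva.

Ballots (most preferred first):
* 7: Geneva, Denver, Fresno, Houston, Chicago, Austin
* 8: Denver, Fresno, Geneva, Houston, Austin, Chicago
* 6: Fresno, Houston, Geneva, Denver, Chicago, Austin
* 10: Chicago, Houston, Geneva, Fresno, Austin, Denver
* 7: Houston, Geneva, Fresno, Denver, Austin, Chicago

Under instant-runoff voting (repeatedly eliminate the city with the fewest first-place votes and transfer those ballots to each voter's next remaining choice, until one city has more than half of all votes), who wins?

Round 1: Chicago 10, Denver 8, Austin 0, Houston 7, Fresno 6, Geneva 7. Austin eliminated.
Round 2: Chicago 10, Denver 8, Houston 7, Fresno 6, Geneva 7. Fresno eliminated.
Round 3: Chicago 10, Denver 8, Houston 13, Geneva 7. Geneva eliminated.
Round 4: Chicago 10, Denver 15, Houston 13. Chicago eliminated.
Round 5: Denver 15, Houston 23. Houston has a majority (≥20).

Houston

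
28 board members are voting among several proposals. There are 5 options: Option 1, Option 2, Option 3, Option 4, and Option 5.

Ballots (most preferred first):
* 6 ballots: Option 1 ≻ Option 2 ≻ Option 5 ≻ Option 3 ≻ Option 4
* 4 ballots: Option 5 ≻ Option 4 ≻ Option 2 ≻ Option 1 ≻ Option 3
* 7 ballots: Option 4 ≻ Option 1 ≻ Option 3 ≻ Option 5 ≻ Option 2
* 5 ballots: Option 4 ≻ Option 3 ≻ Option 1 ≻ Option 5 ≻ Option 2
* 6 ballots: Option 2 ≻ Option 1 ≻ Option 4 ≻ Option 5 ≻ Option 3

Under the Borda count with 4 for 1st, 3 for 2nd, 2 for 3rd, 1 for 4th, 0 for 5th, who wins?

Option 1: 6×4 + 4×1 + 7×3 + 5×2 + 6×3 = 77
Option 2: 6×3 + 4×2 + 7×0 + 5×0 + 6×4 = 50
Option 3: 6×1 + 4×0 + 7×2 + 5×3 + 6×0 = 35
Option 4: 6×0 + 4×3 + 7×4 + 5×4 + 6×2 = 72
Option 5: 6×2 + 4×4 + 7×1 + 5×1 + 6×1 = 46

Option 1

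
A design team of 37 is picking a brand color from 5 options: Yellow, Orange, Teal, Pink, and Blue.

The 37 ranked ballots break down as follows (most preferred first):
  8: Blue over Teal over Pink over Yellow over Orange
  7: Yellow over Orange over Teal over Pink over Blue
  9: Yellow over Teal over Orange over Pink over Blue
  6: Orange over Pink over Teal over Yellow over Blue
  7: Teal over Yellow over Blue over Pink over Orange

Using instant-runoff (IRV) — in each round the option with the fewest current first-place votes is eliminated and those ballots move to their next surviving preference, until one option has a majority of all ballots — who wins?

Round 1: Yellow 16, Orange 6, Teal 7, Pink 0, Blue 8. Pink eliminated.
Round 2: Yellow 16, Orange 6, Teal 7, Blue 8. Orange eliminated.
Round 3: Yellow 16, Teal 13, Blue 8. Blue eliminated.
Round 4: Yellow 16, Teal 21. Teal has a majority (≥19).

Teal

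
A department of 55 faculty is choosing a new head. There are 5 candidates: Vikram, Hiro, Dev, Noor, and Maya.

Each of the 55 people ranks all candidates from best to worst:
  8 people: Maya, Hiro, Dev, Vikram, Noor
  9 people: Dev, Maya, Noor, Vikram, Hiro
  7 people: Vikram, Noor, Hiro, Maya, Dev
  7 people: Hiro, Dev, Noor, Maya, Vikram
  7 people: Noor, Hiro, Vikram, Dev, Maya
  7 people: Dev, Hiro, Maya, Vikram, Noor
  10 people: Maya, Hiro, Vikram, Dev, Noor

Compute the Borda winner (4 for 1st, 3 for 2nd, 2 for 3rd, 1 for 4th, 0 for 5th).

Hiro

Vikram: 8×1 + 9×1 + 7×4 + 7×0 + 7×2 + 7×1 + 10×2 = 86
Hiro: 8×3 + 9×0 + 7×2 + 7×4 + 7×3 + 7×3 + 10×3 = 138
Dev: 8×2 + 9×4 + 7×0 + 7×3 + 7×1 + 7×4 + 10×1 = 118
Noor: 8×0 + 9×2 + 7×3 + 7×2 + 7×4 + 7×0 + 10×0 = 81
Maya: 8×4 + 9×3 + 7×1 + 7×1 + 7×0 + 7×2 + 10×4 = 127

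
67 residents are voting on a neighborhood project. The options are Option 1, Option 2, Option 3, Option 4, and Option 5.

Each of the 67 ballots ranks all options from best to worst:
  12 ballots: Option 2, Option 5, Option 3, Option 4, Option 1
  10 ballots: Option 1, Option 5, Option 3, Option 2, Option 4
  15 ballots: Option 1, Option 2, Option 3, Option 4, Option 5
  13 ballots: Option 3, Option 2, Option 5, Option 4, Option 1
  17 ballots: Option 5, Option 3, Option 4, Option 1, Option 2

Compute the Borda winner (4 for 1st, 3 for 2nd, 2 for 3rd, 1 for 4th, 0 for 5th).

Option 1: 12×0 + 10×4 + 15×4 + 13×0 + 17×1 = 117
Option 2: 12×4 + 10×1 + 15×3 + 13×3 + 17×0 = 142
Option 3: 12×2 + 10×2 + 15×2 + 13×4 + 17×3 = 177
Option 4: 12×1 + 10×0 + 15×1 + 13×1 + 17×2 = 74
Option 5: 12×3 + 10×3 + 15×0 + 13×2 + 17×4 = 160

Option 3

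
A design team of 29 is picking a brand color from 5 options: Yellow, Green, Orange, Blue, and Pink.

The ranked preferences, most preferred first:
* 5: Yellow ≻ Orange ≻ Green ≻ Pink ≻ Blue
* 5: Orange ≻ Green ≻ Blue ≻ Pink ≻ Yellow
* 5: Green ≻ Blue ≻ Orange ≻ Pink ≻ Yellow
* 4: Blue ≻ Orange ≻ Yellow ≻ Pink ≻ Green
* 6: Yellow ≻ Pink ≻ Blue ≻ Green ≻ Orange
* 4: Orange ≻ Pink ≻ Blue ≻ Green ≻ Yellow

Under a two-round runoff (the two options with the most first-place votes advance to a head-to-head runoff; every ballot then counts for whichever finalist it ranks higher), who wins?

Round 1 first-place votes: Yellow 11, Green 5, Orange 9, Blue 4, Pink 0. Yellow and Orange advance.
Runoff: Yellow is ranked above Orange on 11 ballots, Orange above Yellow on 18.

Orange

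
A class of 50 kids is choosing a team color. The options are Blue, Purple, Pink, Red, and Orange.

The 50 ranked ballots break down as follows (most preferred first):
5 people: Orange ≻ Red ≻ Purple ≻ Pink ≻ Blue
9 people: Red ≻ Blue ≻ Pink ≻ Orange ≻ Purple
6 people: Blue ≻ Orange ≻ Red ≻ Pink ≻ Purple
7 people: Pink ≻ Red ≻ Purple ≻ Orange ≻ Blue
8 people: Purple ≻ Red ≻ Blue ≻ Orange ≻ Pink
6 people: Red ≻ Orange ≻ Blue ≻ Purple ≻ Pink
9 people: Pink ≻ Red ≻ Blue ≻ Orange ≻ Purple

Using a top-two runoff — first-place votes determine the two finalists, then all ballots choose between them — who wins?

Red

Round 1 first-place votes: Blue 6, Purple 8, Pink 16, Red 15, Orange 5. Pink and Red advance.
Runoff: Pink is ranked above Red on 16 ballots, Red above Pink on 34.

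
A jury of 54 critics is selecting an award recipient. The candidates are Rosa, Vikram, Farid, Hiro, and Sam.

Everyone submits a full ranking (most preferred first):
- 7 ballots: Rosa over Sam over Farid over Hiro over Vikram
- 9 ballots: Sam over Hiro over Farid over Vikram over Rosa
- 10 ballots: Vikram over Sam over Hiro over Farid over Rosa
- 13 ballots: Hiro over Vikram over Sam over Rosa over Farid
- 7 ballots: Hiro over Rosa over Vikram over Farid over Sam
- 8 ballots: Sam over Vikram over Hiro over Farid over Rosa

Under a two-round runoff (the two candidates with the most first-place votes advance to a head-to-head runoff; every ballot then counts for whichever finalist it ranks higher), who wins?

Sam

Round 1 first-place votes: Rosa 7, Vikram 10, Farid 0, Hiro 20, Sam 17. Hiro and Sam advance.
Runoff: Hiro is ranked above Sam on 20 ballots, Sam above Hiro on 34.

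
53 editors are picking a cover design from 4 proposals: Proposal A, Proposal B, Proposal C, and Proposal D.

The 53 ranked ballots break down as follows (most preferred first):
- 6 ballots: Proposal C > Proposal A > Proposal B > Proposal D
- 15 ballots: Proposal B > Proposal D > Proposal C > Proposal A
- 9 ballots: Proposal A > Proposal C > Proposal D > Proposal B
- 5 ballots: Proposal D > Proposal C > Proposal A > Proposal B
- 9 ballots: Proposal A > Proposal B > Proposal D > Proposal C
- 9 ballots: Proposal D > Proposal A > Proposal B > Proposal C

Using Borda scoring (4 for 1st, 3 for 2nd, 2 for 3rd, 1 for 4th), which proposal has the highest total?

Proposal A: 6×3 + 15×1 + 9×4 + 5×2 + 9×4 + 9×3 = 142
Proposal B: 6×2 + 15×4 + 9×1 + 5×1 + 9×3 + 9×2 = 131
Proposal C: 6×4 + 15×2 + 9×3 + 5×3 + 9×1 + 9×1 = 114
Proposal D: 6×1 + 15×3 + 9×2 + 5×4 + 9×2 + 9×4 = 143

Proposal D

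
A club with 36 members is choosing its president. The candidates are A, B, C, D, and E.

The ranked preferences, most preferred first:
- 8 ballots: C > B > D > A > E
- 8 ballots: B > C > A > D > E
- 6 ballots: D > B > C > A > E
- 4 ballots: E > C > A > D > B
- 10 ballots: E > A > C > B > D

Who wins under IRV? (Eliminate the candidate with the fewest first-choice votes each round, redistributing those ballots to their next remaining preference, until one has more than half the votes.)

B

Round 1: A 0, B 8, C 8, D 6, E 14. A eliminated.
Round 2: B 8, C 8, D 6, E 14. D eliminated.
Round 3: B 14, C 8, E 14. C eliminated.
Round 4: B 22, E 14. B has a majority (≥19).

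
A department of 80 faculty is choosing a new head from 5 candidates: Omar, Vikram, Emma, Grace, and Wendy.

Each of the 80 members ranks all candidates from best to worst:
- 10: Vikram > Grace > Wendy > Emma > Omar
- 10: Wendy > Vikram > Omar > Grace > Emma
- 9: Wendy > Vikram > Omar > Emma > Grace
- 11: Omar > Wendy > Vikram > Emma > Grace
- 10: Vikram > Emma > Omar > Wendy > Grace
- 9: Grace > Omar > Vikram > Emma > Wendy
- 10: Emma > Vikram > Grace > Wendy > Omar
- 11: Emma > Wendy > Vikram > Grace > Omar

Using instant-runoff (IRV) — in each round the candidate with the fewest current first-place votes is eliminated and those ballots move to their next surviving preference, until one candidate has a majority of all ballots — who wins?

Vikram

Round 1: Omar 11, Vikram 20, Emma 21, Grace 9, Wendy 19. Grace eliminated.
Round 2: Omar 20, Vikram 20, Emma 21, Wendy 19. Wendy eliminated.
Round 3: Omar 20, Vikram 39, Emma 21. Omar eliminated.
Round 4: Vikram 59, Emma 21. Vikram has a majority (≥41).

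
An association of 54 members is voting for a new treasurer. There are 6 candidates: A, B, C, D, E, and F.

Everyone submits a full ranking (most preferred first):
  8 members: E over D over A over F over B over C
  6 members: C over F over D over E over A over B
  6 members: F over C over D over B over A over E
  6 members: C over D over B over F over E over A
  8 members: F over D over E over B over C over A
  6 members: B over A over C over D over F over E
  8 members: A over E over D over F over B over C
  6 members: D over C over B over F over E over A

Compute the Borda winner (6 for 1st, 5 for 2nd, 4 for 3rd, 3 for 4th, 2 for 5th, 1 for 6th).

A: 8×4 + 6×2 + 6×2 + 6×1 + 8×1 + 6×5 + 8×6 + 6×1 = 154
B: 8×2 + 6×1 + 6×3 + 6×4 + 8×3 + 6×6 + 8×2 + 6×4 = 164
C: 8×1 + 6×6 + 6×5 + 6×6 + 8×2 + 6×4 + 8×1 + 6×5 = 188
D: 8×5 + 6×4 + 6×4 + 6×5 + 8×5 + 6×3 + 8×4 + 6×6 = 244
E: 8×6 + 6×3 + 6×1 + 6×2 + 8×4 + 6×1 + 8×5 + 6×2 = 174
F: 8×3 + 6×5 + 6×6 + 6×3 + 8×6 + 6×2 + 8×3 + 6×3 = 210

D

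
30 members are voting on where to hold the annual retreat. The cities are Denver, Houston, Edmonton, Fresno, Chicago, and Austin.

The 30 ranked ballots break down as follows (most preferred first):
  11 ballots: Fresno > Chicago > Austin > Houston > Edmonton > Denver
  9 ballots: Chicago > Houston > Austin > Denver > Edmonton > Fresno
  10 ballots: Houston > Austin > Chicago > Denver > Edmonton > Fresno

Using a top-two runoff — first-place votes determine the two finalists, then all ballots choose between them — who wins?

Round 1 first-place votes: Denver 0, Houston 10, Edmonton 0, Fresno 11, Chicago 9, Austin 0. Fresno and Houston advance.
Runoff: Fresno is ranked above Houston on 11 ballots, Houston above Fresno on 19.

Houston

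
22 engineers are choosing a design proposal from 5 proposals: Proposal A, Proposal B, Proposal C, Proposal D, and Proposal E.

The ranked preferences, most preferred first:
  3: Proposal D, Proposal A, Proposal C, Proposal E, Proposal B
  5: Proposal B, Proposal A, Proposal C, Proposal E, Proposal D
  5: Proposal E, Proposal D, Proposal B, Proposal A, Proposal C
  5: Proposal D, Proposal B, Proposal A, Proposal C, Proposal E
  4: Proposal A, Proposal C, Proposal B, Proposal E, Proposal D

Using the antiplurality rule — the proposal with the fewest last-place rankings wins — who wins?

Proposal A

Last-place votes: Proposal A 0, Proposal B 3, Proposal C 5, Proposal D 9, Proposal E 5.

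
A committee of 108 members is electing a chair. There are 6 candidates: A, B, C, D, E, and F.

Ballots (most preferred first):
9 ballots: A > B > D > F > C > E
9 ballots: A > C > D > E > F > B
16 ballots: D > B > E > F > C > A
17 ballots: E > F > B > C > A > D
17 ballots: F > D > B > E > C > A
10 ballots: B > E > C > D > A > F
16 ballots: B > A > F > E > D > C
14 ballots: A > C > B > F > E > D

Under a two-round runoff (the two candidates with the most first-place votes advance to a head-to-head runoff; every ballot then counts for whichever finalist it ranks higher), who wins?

B

Round 1 first-place votes: A 32, B 26, C 0, D 16, E 17, F 17. A and B advance.
Runoff: A is ranked above B on 32 ballots, B above A on 76.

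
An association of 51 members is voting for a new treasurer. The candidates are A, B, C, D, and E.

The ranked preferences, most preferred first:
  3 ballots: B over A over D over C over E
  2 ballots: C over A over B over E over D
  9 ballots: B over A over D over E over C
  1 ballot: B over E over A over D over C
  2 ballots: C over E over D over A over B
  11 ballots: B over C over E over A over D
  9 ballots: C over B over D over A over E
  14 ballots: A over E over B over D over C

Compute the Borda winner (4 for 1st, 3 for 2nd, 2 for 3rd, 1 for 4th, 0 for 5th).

A: 3×3 + 2×3 + 9×3 + 1×2 + 2×1 + 11×1 + 9×1 + 14×4 = 122
B: 3×4 + 2×2 + 9×4 + 1×4 + 2×0 + 11×4 + 9×3 + 14×2 = 155
C: 3×1 + 2×4 + 9×0 + 1×0 + 2×4 + 11×3 + 9×4 + 14×0 = 88
D: 3×2 + 2×0 + 9×2 + 1×1 + 2×2 + 11×0 + 9×2 + 14×1 = 61
E: 3×0 + 2×1 + 9×1 + 1×3 + 2×3 + 11×2 + 9×0 + 14×3 = 84

B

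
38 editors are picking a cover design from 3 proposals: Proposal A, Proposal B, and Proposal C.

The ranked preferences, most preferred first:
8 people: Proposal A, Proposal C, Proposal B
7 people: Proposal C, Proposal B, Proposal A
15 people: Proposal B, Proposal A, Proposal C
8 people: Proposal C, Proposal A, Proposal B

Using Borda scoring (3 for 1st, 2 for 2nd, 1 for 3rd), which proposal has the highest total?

Proposal A: 8×3 + 7×1 + 15×2 + 8×2 = 77
Proposal B: 8×1 + 7×2 + 15×3 + 8×1 = 75
Proposal C: 8×2 + 7×3 + 15×1 + 8×3 = 76

Proposal A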